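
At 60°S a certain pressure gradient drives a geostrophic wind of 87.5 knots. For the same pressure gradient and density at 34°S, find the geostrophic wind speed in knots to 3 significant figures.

With the same pressure gradient and density, V_g ∝ 1/f ∝ 1/sin φ.
V₂ = V₁ · sin φ₁ / sin φ₂ = 87.5 × sin 60° / sin 34°
V₂ = 87.5 × 0.8660/0.5592 = 136 knots

136 knots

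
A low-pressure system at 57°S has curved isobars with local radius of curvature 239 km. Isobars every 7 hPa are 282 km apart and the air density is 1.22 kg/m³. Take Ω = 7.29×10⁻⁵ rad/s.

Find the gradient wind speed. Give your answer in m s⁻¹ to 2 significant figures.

12 m s⁻¹

Coriolis parameter at 57°S:
f = 2Ω sin φ = 2 × 7.29×10⁻⁵ × sin 57° = 1.22×10⁻⁴ s⁻¹
Pressure gradient: |∂P/∂n| = 700 Pa / 282000 m = 2.48×10⁻³ Pa/m
Geostrophic speed: V_g = |∂P/∂n|/(fρ) = 2.48×10⁻³/(1.22×10⁻⁴ × 1.22) = 16.6 m/s
Around a low, centrifugal force acts outward with Coriolis, so pressure-gradient force balances both:
(1/ρ)|∂P/∂n| = fV + V²/R  →  V² + fR·V − fR·V_g = 0
With fR = 1.22×10⁻⁴ × 239×10³ m = 29.2 m/s:
V = [−fR + √((fR)² + 4 fR V_g)]/2 = [−29.2 + √(29.2² + 4×29.2×16.6)]/2 = 11.8 m/s
Subgeostrophic (V < V_g = 16.6 m/s), as expected around a low.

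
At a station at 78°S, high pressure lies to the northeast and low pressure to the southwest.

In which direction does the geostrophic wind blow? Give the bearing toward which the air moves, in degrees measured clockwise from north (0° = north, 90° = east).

The pressure-gradient force points toward the southwest (bearing 225°).
Geostrophic balance: in the Southern Hemisphere the Coriolis force deflects motion to the left, so the geostrophic wind blows 90° to the left of the pressure-gradient force (low pressure on the right).
Rotating 225° by 90° counterclockwise gives 135° — the wind blows toward the southeast.

135°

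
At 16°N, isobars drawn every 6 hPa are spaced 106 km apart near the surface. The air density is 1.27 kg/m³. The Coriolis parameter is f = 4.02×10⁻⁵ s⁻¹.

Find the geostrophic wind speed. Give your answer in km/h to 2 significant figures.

Pressure gradient: |∂P/∂n| = 600 Pa / 106000 m = 5.66×10⁻³ Pa/m
Geostrophic balance (pressure-gradient force = Coriolis force):
V_g = (1/(fρ)) |∂P/∂n| = 5.66×10⁻³ / (4.02×10⁻⁵ × 1.27) = 111 m/s
Converting: 111 m/s × 3.6 = 400 km/h

400 km/h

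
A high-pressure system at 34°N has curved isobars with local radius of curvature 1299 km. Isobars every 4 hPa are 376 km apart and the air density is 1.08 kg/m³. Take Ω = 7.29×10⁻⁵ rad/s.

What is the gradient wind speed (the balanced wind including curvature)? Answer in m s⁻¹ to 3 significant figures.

13.9 m s⁻¹

Coriolis parameter at 34°N:
f = 2Ω sin φ = 2 × 7.29×10⁻⁵ × sin 34° = 8.15×10⁻⁵ s⁻¹
Pressure gradient: |∂P/∂n| = 400 Pa / 376000 m = 1.06×10⁻³ Pa/m
Geostrophic speed: V_g = |∂P/∂n|/(fρ) = 1.06×10⁻³/(8.15×10⁻⁵ × 1.08) = 12.1 m/s
Around a high, pressure-gradient force acts outward with centrifugal, so Coriolis balances both:
fV = (1/ρ)|∂P/∂n| + V²/R  →  V² − fR·V + fR·V_g = 0
With fR = 8.15×10⁻⁵ × 1299×10³ m = 106 m/s:
V = [fR − √((fR)² − 4 fR V_g)]/2 = [106 − √(106² − 4×106×12.1)]/2 = 13.9 m/s
Supergeostrophic (V > V_g = 12.1 m/s), as expected around a high.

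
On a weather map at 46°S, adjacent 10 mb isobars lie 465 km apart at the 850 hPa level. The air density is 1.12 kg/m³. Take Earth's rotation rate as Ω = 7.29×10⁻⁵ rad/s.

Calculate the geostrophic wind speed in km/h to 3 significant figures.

65.9 km/h

Coriolis parameter at 46°S:
f = 2Ω sin φ = 2 × 7.29×10⁻⁵ × sin 46° = 1.05×10⁻⁴ s⁻¹
Pressure gradient: |∂P/∂n| = 1000 Pa / 465000 m = 2.15×10⁻³ Pa/m
Geostrophic balance (pressure-gradient force = Coriolis force):
V_g = (1/(fρ)) |∂P/∂n| = 2.15×10⁻³ / (1.05×10⁻⁴ × 1.12) = 18.3 m/s
Converting: 18.3 m/s × 3.6 = 65.9 km/h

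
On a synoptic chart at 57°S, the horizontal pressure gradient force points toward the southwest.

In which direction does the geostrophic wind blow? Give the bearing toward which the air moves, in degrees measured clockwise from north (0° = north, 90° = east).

135°

The pressure-gradient force points toward the southwest (bearing 225°).
Geostrophic balance: in the Southern Hemisphere the Coriolis force deflects motion to the left, so the geostrophic wind blows 90° to the left of the pressure-gradient force (low pressure on the right).
Rotating 225° by 90° counterclockwise gives 135° — the wind blows toward the southeast.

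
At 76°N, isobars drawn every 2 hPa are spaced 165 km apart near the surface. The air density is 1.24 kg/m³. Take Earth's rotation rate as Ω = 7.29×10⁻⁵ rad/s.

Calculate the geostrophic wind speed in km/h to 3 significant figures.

24.9 km/h

Coriolis parameter at 76°N:
f = 2Ω sin φ = 2 × 7.29×10⁻⁵ × sin 76° = 1.41×10⁻⁴ s⁻¹
Pressure gradient: |∂P/∂n| = 200 Pa / 165000 m = 1.21×10⁻³ Pa/m
Geostrophic balance (pressure-gradient force = Coriolis force):
V_g = (1/(fρ)) |∂P/∂n| = 1.21×10⁻³ / (1.41×10⁻⁴ × 1.24) = 6.91 m/s
Converting: 6.91 m/s × 3.6 = 24.9 km/h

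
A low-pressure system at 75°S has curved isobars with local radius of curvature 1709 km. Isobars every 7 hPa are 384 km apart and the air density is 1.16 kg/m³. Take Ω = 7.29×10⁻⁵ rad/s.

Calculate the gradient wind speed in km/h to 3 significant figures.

Coriolis parameter at 75°S:
f = 2Ω sin φ = 2 × 7.29×10⁻⁵ × sin 75° = 1.41×10⁻⁴ s⁻¹
Pressure gradient: |∂P/∂n| = 700 Pa / 384000 m = 1.82×10⁻³ Pa/m
Geostrophic speed: V_g = |∂P/∂n|/(fρ) = 1.82×10⁻³/(1.41×10⁻⁴ × 1.16) = 11.2 m/s
Around a low, centrifugal force acts outward with Coriolis, so pressure-gradient force balances both:
(1/ρ)|∂P/∂n| = fV + V²/R  →  V² + fR·V − fR·V_g = 0
With fR = 1.41×10⁻⁴ × 1709×10³ m = 241 m/s:
V = [−fR + √((fR)² + 4 fR V_g)]/2 = [−241 + √(241² + 4×241×11.2)]/2 = 10.7 m/s
Subgeostrophic (V < V_g = 11.2 m/s), as expected around a low.
Converting: 10.7 m/s × 3.6 = 38.5 km/h

38.5 km/h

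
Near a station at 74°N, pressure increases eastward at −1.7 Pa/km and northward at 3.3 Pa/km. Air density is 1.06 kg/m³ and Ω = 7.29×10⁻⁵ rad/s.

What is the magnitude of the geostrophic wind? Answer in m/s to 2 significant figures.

Coriolis parameter at 74°N:
f = 2Ω sin φ = 2 × 7.29×10⁻⁵ × sin 74° = 1.40×10⁻⁴ s⁻¹
Component geostrophic relations (x east, y north):
u_g = −(1/(fρ)) ∂P/∂y,  v_g = (1/(fρ)) ∂P/∂x
u_g = −(3.3×10⁻³)/(1.40×10⁻⁴ × 1.06) = −22.2 m/s;  v_g = (−1.7×10⁻³)/(1.40×10⁻⁴ × 1.06) = −11.4 m/s
|V_g| = √(u_g² + v_g²) = 25.0 m/s

25 m/s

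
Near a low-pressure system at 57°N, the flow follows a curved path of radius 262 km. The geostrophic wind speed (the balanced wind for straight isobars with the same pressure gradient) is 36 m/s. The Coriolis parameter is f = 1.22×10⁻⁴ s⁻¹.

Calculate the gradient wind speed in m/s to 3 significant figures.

Around a low, centrifugal force acts outward with Coriolis, so pressure-gradient force balances both:
(1/ρ)|∂P/∂n| = fV + V²/R  →  V² + fR·V − fR·V_g = 0
With fR = 1.22×10⁻⁴ × 262×10³ m = 32.0 m/s:
V = [−fR + √((fR)² + 4 fR V_g)]/2 = [−32.0 + √(32.0² + 4×32.0×36)]/2 = 21.5 m/s
Subgeostrophic (V < V_g = 36 m/s), as expected around a low.

21.5 m/s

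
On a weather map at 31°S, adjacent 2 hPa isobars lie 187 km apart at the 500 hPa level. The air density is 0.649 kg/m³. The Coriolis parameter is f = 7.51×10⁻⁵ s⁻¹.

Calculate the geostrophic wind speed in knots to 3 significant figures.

42.7 knots

Pressure gradient: |∂P/∂n| = 200 Pa / 187000 m = 1.07×10⁻³ Pa/m
Geostrophic balance (pressure-gradient force = Coriolis force):
V_g = (1/(fρ)) |∂P/∂n| = 1.07×10⁻³ / (7.51×10⁻⁵ × 0.649) = 21.9 m/s
Converting: 21.9 m/s × 1.944 = 42.7 knots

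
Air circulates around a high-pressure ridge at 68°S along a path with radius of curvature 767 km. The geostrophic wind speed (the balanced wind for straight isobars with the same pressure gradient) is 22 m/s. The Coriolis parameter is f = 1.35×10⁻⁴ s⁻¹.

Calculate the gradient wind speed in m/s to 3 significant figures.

Around a high, pressure-gradient force acts outward with centrifugal, so Coriolis balances both:
fV = (1/ρ)|∂P/∂n| + V²/R  →  V² − fR·V + fR·V_g = 0
With fR = 1.35×10⁻⁴ × 767×10³ m = 104 m/s:
V = [fR − √((fR)² − 4 fR V_g)]/2 = [104 − √(104² − 4×104×22)]/2 = 31.7 m/s
Supergeostrophic (V > V_g = 22 m/s), as expected around a high.

31.7 m/s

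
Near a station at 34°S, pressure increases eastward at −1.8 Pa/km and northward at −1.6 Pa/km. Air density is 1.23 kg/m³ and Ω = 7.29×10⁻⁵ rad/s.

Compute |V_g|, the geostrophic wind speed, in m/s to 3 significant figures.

24.0 m/s

Coriolis parameter at 34°S:
f = 2Ω sin φ = 2 × 7.29×10⁻⁵ × sin 34° = 8.15×10⁻⁵ s⁻¹
In the Southern Hemisphere f is negative: f = −8.15×10⁻⁵ s⁻¹.
Component geostrophic relations (x east, y north):
u_g = −(1/(fρ)) ∂P/∂y,  v_g = (1/(fρ)) ∂P/∂x
u_g = −(−1.6×10⁻³)/(−8.15×10⁻⁵ × 1.23) = −16.0 m/s;  v_g = (−1.8×10⁻³)/(−8.15×10⁻⁵ × 1.23) = 17.9 m/s
|V_g| = √(u_g² + v_g²) = 24.0 m/s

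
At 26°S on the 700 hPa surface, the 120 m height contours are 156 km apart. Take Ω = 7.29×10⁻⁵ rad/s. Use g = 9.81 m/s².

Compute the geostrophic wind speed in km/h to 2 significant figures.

430 km/h

Coriolis parameter at 26°S:
f = 2Ω sin φ = 2 × 7.29×10⁻⁵ × sin 26° = 6.39×10⁻⁵ s⁻¹
Height gradient: |∂Z/∂n| = 120 m / 156000 m = 7.69×10⁻⁴
On a pressure surface, geostrophic balance gives V_g = (g/f)|∂Z/∂n|:
V_g = 9.81 × 7.69×10⁻⁴ / 6.39×10⁻⁵ = 118 m/s
Converting: 118 m/s × 3.6 = 430 km/h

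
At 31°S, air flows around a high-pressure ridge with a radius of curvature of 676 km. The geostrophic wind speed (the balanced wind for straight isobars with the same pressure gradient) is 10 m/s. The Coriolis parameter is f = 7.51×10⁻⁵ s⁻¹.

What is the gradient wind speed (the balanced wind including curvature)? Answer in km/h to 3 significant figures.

49.3 km/h

Around a high, pressure-gradient force acts outward with centrifugal, so Coriolis balances both:
fV = (1/ρ)|∂P/∂n| + V²/R  →  V² − fR·V + fR·V_g = 0
With fR = 7.51×10⁻⁵ × 676×10³ m = 50.8 m/s:
V = [fR − √((fR)² − 4 fR V_g)]/2 = [50.8 − √(50.8² − 4×50.8×10)]/2 = 13.7 m/s
Supergeostrophic (V > V_g = 10 m/s), as expected around a high.
Converting: 13.7 m/s × 3.6 = 49.3 km/h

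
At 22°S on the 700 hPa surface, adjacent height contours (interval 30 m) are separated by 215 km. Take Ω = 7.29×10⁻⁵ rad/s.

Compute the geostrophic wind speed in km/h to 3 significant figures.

Coriolis parameter at 22°S:
f = 2Ω sin φ = 2 × 7.29×10⁻⁵ × sin 22° = 5.46×10⁻⁵ s⁻¹
Height gradient: |∂Z/∂n| = 30 m / 215000 m = 1.40×10⁻⁴
On a pressure surface, geostrophic balance gives V_g = (g/f)|∂Z/∂n|:
V_g = 9.81 × 1.40×10⁻⁴ / 5.46×10⁻⁵ = 25.1 m/s
Converting: 25.1 m/s × 3.6 = 90.2 km/h

90.2 km/h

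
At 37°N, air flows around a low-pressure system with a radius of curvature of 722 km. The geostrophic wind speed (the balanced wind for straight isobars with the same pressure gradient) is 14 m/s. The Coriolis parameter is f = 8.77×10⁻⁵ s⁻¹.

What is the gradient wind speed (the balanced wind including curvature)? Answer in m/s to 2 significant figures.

12 m/s

Around a low, centrifugal force acts outward with Coriolis, so pressure-gradient force balances both:
(1/ρ)|∂P/∂n| = fV + V²/R  →  V² + fR·V − fR·V_g = 0
With fR = 8.77×10⁻⁵ × 722×10³ m = 63.3 m/s:
V = [−fR + √((fR)² + 4 fR V_g)]/2 = [−63.3 + √(63.3² + 4×63.3×14)]/2 = 11.8 m/s
Subgeostrophic (V < V_g = 14 m/s), as expected around a low.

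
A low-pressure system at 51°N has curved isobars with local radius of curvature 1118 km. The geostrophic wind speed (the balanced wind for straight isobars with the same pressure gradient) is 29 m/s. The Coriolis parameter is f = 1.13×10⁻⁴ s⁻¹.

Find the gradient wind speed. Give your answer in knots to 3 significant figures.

Around a low, centrifugal force acts outward with Coriolis, so pressure-gradient force balances both:
(1/ρ)|∂P/∂n| = fV + V²/R  →  V² + fR·V − fR·V_g = 0
With fR = 1.13×10⁻⁴ × 1118×10³ m = 126 m/s:
V = [−fR + √((fR)² + 4 fR V_g)]/2 = [−126 + √(126² + 4×126×29)]/2 = 24.3 m/s
Subgeostrophic (V < V_g = 29 m/s), as expected around a low.
Converting: 24.3 m/s × 1.944 = 47.3 knots

47.3 knots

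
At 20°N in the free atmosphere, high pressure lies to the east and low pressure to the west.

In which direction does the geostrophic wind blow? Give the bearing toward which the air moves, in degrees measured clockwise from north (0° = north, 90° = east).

The pressure-gradient force points toward the west (bearing 270°).
Geostrophic balance: in the Northern Hemisphere the Coriolis force deflects motion to the right, so the geostrophic wind blows 90° to the right of the pressure-gradient force (low pressure on the left).
Rotating 270° by 90° clockwise gives 000° — the wind blows toward the north.

000°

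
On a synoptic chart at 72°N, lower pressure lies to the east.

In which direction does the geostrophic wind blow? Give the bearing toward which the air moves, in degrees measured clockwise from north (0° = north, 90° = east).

The pressure-gradient force points toward the east (bearing 090°).
Geostrophic balance: in the Northern Hemisphere the Coriolis force deflects motion to the right, so the geostrophic wind blows 90° to the right of the pressure-gradient force (low pressure on the left).
Rotating 090° by 90° clockwise gives 180° — the wind blows toward the south.

180°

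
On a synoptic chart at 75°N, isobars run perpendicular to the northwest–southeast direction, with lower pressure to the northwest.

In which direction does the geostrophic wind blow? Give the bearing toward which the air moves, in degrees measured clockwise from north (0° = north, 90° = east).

The pressure-gradient force points toward the northwest (bearing 315°).
Geostrophic balance: in the Northern Hemisphere the Coriolis force deflects motion to the right, so the geostrophic wind blows 90° to the right of the pressure-gradient force (low pressure on the left).
Rotating 315° by 90° clockwise gives 045° — the wind blows toward the northeast.

045°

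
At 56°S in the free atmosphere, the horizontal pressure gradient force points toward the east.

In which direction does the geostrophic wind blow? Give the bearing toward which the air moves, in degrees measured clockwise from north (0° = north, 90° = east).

The pressure-gradient force points toward the east (bearing 090°).
Geostrophic balance: in the Southern Hemisphere the Coriolis force deflects motion to the left, so the geostrophic wind blows 90° to the left of the pressure-gradient force (low pressure on the right).
Rotating 090° by 90° counterclockwise gives 000° — the wind blows toward the north.

000°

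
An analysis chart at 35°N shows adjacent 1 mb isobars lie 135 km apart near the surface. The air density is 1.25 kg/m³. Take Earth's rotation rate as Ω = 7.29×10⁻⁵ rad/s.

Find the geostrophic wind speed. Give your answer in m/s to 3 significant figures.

Coriolis parameter at 35°N:
f = 2Ω sin φ = 2 × 7.29×10⁻⁵ × sin 35° = 8.36×10⁻⁵ s⁻¹
Pressure gradient: |∂P/∂n| = 100 Pa / 135000 m = 7.41×10⁻⁴ Pa/m
Geostrophic balance (pressure-gradient force = Coriolis force):
V_g = (1/(fρ)) |∂P/∂n| = 7.41×10⁻⁴ / (8.36×10⁻⁵ × 1.25) = 7.09 m/s

7.09 m/s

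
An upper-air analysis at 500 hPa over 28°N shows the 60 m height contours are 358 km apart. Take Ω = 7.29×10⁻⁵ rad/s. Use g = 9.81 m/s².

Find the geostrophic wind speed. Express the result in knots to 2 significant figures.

47 knots

Coriolis parameter at 28°N:
f = 2Ω sin φ = 2 × 7.29×10⁻⁵ × sin 28° = 6.84×10⁻⁵ s⁻¹
Height gradient: |∂Z/∂n| = 60 m / 358000 m = 1.68×10⁻⁴
On a pressure surface, geostrophic balance gives V_g = (g/f)|∂Z/∂n|:
V_g = 9.81 × 1.68×10⁻⁴ / 6.84×10⁻⁵ = 24.0 m/s
Converting: 24.0 m/s × 1.944 = 47 knots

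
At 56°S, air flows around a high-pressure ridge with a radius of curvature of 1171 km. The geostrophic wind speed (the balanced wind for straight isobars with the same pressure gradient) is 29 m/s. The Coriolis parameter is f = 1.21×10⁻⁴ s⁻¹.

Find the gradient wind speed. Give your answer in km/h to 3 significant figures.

Around a high, pressure-gradient force acts outward with centrifugal, so Coriolis balances both:
fV = (1/ρ)|∂P/∂n| + V²/R  →  V² − fR·V + fR·V_g = 0
With fR = 1.21×10⁻⁴ × 1171×10³ m = 142 m/s:
V = [fR − √((fR)² − 4 fR V_g)]/2 = [142 − √(142² − 4×142×29)]/2 = 40.7 m/s
Supergeostrophic (V > V_g = 29 m/s), as expected around a high.
Converting: 40.7 m/s × 3.6 = 146 km/h

146 km/h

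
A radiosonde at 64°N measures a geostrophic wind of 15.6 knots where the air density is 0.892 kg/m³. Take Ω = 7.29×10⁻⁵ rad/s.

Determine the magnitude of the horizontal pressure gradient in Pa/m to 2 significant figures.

Coriolis parameter at 64°N:
f = 2Ω sin φ = 2 × 7.29×10⁻⁵ × sin 64° = 1.31×10⁻⁴ s⁻¹
Wind speed in SI: 15.6 knots = 8.03 m/s
Geostrophic balance rearranged: |∂P/∂n| = f ρ V_g
|∂P/∂n| = 1.31×10⁻⁴ × 0.892 × 8.03 = 9.38×10⁻⁴ Pa/m

9.4×10⁻⁴ Pa/m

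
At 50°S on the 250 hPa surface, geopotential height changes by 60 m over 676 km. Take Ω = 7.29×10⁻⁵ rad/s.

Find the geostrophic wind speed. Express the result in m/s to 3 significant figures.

Coriolis parameter at 50°S:
f = 2Ω sin φ = 2 × 7.29×10⁻⁵ × sin 50° = 1.12×10⁻⁴ s⁻¹
Height gradient: |∂Z/∂n| = 60 m / 676000 m = 8.88×10⁻⁵
On a pressure surface, geostrophic balance gives V_g = (g/f)|∂Z/∂n|:
V_g = 9.81 × 8.88×10⁻⁵ / 1.12×10⁻⁴ = 7.80 m/s

7.80 m/s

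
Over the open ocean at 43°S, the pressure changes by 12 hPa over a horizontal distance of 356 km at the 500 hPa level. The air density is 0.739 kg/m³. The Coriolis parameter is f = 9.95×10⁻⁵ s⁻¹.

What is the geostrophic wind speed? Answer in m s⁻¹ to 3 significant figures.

Pressure gradient: |∂P/∂n| = 1200 Pa / 356000 m = 3.37×10⁻³ Pa/m
Geostrophic balance (pressure-gradient force = Coriolis force):
V_g = (1/(fρ)) |∂P/∂n| = 3.37×10⁻³ / (9.95×10⁻⁵ × 0.739) = 45.8 m/s

45.8 m s⁻¹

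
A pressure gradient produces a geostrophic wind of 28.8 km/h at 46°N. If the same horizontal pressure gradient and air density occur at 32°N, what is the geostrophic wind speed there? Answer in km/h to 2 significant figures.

With the same pressure gradient and density, V_g ∝ 1/f ∝ 1/sin φ.
V₂ = V₁ · sin φ₁ / sin φ₂ = 28.8 × sin 46° / sin 32°
V₂ = 28.8 × 0.7193/0.5299 = 39 km/h

39 km/h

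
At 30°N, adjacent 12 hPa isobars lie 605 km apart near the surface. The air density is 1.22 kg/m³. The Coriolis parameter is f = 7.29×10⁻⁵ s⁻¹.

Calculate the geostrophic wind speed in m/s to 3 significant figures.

Pressure gradient: |∂P/∂n| = 1200 Pa / 605000 m = 1.98×10⁻³ Pa/m
Geostrophic balance (pressure-gradient force = Coriolis force):
V_g = (1/(fρ)) |∂P/∂n| = 1.98×10⁻³ / (7.29×10⁻⁵ × 1.22) = 22.3 m/s

22.3 m/s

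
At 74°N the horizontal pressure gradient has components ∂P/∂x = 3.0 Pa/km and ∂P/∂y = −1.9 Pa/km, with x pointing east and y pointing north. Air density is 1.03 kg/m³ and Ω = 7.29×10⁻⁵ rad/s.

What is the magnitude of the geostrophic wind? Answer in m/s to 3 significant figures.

Coriolis parameter at 74°N:
f = 2Ω sin φ = 2 × 7.29×10⁻⁵ × sin 74° = 1.40×10⁻⁴ s⁻¹
Component geostrophic relations (x east, y north):
u_g = −(1/(fρ)) ∂P/∂y,  v_g = (1/(fρ)) ∂P/∂x
u_g = −(−1.9×10⁻³)/(1.40×10⁻⁴ × 1.03) = 13.2 m/s;  v_g = (3.0×10⁻³)/(1.40×10⁻⁴ × 1.03) = 20.8 m/s
|V_g| = √(u_g² + v_g²) = 24.6 m/s

24.6 m/s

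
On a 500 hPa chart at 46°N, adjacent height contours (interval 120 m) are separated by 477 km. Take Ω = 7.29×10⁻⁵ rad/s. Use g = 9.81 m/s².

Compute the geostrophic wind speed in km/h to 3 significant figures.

84.7 km/h

Coriolis parameter at 46°N:
f = 2Ω sin φ = 2 × 7.29×10⁻⁵ × sin 46° = 1.05×10⁻⁴ s⁻¹
Height gradient: |∂Z/∂n| = 120 m / 477000 m = 2.52×10⁻⁴
On a pressure surface, geostrophic balance gives V_g = (g/f)|∂Z/∂n|:
V_g = 9.81 × 2.52×10⁻⁴ / 1.05×10⁻⁴ = 23.5 m/s
Converting: 23.5 m/s × 3.6 = 84.7 km/h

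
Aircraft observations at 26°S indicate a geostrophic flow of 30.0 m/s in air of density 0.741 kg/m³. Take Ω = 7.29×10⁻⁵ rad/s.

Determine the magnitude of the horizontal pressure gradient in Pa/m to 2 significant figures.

1.4×10⁻³ Pa/m

Coriolis parameter at 26°S:
f = 2Ω sin φ = 2 × 7.29×10⁻⁵ × sin 26° = 6.39×10⁻⁵ s⁻¹
Geostrophic balance rearranged: |∂P/∂n| = f ρ V_g
|∂P/∂n| = 6.39×10⁻⁵ × 0.741 × 30.0 = 1.42×10⁻³ Pa/m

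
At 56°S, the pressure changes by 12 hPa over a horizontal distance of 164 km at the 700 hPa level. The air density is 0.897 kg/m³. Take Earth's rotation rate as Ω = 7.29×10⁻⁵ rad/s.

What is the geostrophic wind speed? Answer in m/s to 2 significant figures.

67 m/s

Coriolis parameter at 56°S:
f = 2Ω sin φ = 2 × 7.29×10⁻⁵ × sin 56° = 1.21×10⁻⁴ s⁻¹
Pressure gradient: |∂P/∂n| = 1200 Pa / 164000 m = 7.32×10⁻³ Pa/m
Geostrophic balance (pressure-gradient force = Coriolis force):
V_g = (1/(fρ)) |∂P/∂n| = 7.32×10⁻³ / (1.21×10⁻⁴ × 0.897) = 67.5 m/s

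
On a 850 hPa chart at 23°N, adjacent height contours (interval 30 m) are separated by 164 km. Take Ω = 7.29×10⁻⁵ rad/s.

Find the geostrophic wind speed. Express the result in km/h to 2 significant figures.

Coriolis parameter at 23°N:
f = 2Ω sin φ = 2 × 7.29×10⁻⁵ × sin 23° = 5.70×10⁻⁵ s⁻¹
Height gradient: |∂Z/∂n| = 30 m / 164000 m = 1.83×10⁻⁴
On a pressure surface, geostrophic balance gives V_g = (g/f)|∂Z/∂n|:
V_g = 9.81 × 1.83×10⁻⁴ / 5.70×10⁻⁵ = 31.5 m/s
Converting: 31.5 m/s × 3.6 = 110 km/h

110 km/h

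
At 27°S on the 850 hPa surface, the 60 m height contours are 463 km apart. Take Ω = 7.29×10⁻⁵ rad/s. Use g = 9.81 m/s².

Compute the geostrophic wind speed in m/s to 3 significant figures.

19.2 m/s

Coriolis parameter at 27°S:
f = 2Ω sin φ = 2 × 7.29×10⁻⁵ × sin 27° = 6.62×10⁻⁵ s⁻¹
Height gradient: |∂Z/∂n| = 60 m / 463000 m = 1.30×10⁻⁴
On a pressure surface, geostrophic balance gives V_g = (g/f)|∂Z/∂n|:
V_g = 9.81 × 1.30×10⁻⁴ / 6.62×10⁻⁵ = 19.2 m/s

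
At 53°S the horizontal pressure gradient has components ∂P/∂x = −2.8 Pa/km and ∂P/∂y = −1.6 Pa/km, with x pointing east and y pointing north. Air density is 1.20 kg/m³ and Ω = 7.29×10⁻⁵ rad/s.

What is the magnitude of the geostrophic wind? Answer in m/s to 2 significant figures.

23 m/s

Coriolis parameter at 53°S:
f = 2Ω sin φ = 2 × 7.29×10⁻⁵ × sin 53° = 1.16×10⁻⁴ s⁻¹
In the Southern Hemisphere f is negative: f = −1.16×10⁻⁴ s⁻¹.
Component geostrophic relations (x east, y north):
u_g = −(1/(fρ)) ∂P/∂y,  v_g = (1/(fρ)) ∂P/∂x
u_g = −(−1.6×10⁻³)/(−1.16×10⁻⁴ × 1.20) = −11.5 m/s;  v_g = (−2.8×10⁻³)/(−1.16×10⁻⁴ × 1.20) = 20.0 m/s
|V_g| = √(u_g² + v_g²) = 23.1 m/s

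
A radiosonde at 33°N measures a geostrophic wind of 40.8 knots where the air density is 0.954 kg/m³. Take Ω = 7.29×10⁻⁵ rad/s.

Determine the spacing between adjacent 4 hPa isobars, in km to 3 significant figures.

252 km

Coriolis parameter at 33°N:
f = 2Ω sin φ = 2 × 7.29×10⁻⁵ × sin 33° = 7.94×10⁻⁵ s⁻¹
Wind speed in SI: 40.8 knots = 21.0 m/s
Geostrophic balance rearranged: |∂P/∂n| = f ρ V_g
|∂P/∂n| = 7.94×10⁻⁵ × 0.954 × 21.0 = 1.59×10⁻³ Pa/m
Isobar spacing: Δn = ΔP/|∂P/∂n| = 400 Pa / 1.59×10⁻³ Pa/m = 251563 m ≈ 252 km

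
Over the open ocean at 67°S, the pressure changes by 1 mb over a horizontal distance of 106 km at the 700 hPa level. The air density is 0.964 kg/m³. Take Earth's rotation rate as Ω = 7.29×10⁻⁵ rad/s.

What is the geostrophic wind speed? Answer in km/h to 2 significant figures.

Coriolis parameter at 67°S:
f = 2Ω sin φ = 2 × 7.29×10⁻⁵ × sin 67° = 1.34×10⁻⁴ s⁻¹
Pressure gradient: |∂P/∂n| = 100 Pa / 106000 m = 9.43×10⁻⁴ Pa/m
Geostrophic balance (pressure-gradient force = Coriolis force):
V_g = (1/(fρ)) |∂P/∂n| = 9.43×10⁻⁴ / (1.34×10⁻⁴ × 0.964) = 7.29 m/s
Converting: 7.29 m/s × 3.6 = 26 km/h

26 km/h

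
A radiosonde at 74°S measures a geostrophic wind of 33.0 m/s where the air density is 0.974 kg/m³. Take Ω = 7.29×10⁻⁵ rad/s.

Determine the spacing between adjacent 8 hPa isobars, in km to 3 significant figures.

Coriolis parameter at 74°S:
f = 2Ω sin φ = 2 × 7.29×10⁻⁵ × sin 74° = 1.40×10⁻⁴ s⁻¹
Geostrophic balance rearranged: |∂P/∂n| = f ρ V_g
|∂P/∂n| = 1.40×10⁻⁴ × 0.974 × 33.0 = 4.50×10⁻³ Pa/m
Isobar spacing: Δn = ΔP/|∂P/∂n| = 800 Pa / 4.50×10⁻³ Pa/m = 177590 m ≈ 178 km

178 km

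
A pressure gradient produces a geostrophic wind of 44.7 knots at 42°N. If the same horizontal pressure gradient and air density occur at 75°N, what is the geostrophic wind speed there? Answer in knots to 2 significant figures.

With the same pressure gradient and density, V_g ∝ 1/f ∝ 1/sin φ.
V₂ = V₁ · sin φ₁ / sin φ₂ = 44.7 × sin 42° / sin 75°
V₂ = 44.7 × 0.6691/0.9659 = 31 knots

31 knots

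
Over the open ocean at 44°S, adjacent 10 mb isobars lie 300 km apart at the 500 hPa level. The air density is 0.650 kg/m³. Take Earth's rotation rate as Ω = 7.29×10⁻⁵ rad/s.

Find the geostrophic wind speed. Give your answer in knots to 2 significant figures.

Coriolis parameter at 44°S:
f = 2Ω sin φ = 2 × 7.29×10⁻⁵ × sin 44° = 1.01×10⁻⁴ s⁻¹
Pressure gradient: |∂P/∂n| = 1000 Pa / 300000 m = 3.33×10⁻³ Pa/m
Geostrophic balance (pressure-gradient force = Coriolis force):
V_g = (1/(fρ)) |∂P/∂n| = 3.33×10⁻³ / (1.01×10⁻⁴ × 0.650) = 50.6 m/s
Converting: 50.6 m/s × 1.944 = 98 knots

98 knots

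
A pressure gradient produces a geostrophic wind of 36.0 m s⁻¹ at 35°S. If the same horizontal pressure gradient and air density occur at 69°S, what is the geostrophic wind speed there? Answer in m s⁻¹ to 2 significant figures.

With the same pressure gradient and density, V_g ∝ 1/f ∝ 1/sin φ.
V₂ = V₁ · sin φ₁ / sin φ₂ = 36.0 × sin 35° / sin 69°
V₂ = 36.0 × 0.5736/0.9336 = 22 m s⁻¹

22 m s⁻¹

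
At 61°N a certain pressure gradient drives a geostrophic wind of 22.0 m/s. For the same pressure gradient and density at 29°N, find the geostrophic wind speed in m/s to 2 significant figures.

With the same pressure gradient and density, V_g ∝ 1/f ∝ 1/sin φ.
V₂ = V₁ · sin φ₁ / sin φ₂ = 22.0 × sin 61° / sin 29°
V₂ = 22.0 × 0.8746/0.4848 = 40 m/s

40 m/s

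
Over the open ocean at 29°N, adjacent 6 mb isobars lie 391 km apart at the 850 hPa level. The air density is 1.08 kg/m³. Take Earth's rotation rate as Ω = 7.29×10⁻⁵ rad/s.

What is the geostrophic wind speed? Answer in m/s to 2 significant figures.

Coriolis parameter at 29°N:
f = 2Ω sin φ = 2 × 7.29×10⁻⁵ × sin 29° = 7.07×10⁻⁵ s⁻¹
Pressure gradient: |∂P/∂n| = 600 Pa / 391000 m = 1.53×10⁻³ Pa/m
Geostrophic balance (pressure-gradient force = Coriolis force):
V_g = (1/(fρ)) |∂P/∂n| = 1.53×10⁻³ / (7.07×10⁻⁵ × 1.08) = 20.1 m/s

20 m/s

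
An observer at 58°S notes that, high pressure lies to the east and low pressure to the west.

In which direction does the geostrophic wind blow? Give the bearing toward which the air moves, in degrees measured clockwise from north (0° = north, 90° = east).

180°

The pressure-gradient force points toward the west (bearing 270°).
Geostrophic balance: in the Southern Hemisphere the Coriolis force deflects motion to the left, so the geostrophic wind blows 90° to the left of the pressure-gradient force (low pressure on the right).
Rotating 270° by 90° counterclockwise gives 180° — the wind blows toward the south.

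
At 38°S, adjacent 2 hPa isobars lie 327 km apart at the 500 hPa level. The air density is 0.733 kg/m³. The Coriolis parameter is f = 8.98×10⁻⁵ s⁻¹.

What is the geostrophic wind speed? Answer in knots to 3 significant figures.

Pressure gradient: |∂P/∂n| = 200 Pa / 327000 m = 6.12×10⁻⁴ Pa/m
Geostrophic balance (pressure-gradient force = Coriolis force):
V_g = (1/(fρ)) |∂P/∂n| = 6.12×10⁻⁴ / (8.98×10⁻⁵ × 0.733) = 9.29 m/s
Converting: 9.29 m/s × 1.944 = 18.1 knots

18.1 knots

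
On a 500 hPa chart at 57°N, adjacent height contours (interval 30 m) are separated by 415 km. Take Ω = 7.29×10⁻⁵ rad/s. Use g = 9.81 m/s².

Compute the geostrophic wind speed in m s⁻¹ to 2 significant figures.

5.8 m s⁻¹

Coriolis parameter at 57°N:
f = 2Ω sin φ = 2 × 7.29×10⁻⁵ × sin 57° = 1.22×10⁻⁴ s⁻¹
Height gradient: |∂Z/∂n| = 30 m / 415000 m = 7.23×10⁻⁵
On a pressure surface, geostrophic balance gives V_g = (g/f)|∂Z/∂n|:
V_g = 9.81 × 7.23×10⁻⁵ / 1.22×10⁻⁴ = 5.80 m/s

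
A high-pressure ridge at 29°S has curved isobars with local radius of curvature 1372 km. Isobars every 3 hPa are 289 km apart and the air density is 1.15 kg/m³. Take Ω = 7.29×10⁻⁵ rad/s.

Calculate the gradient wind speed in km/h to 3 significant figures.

54.5 km/h

Coriolis parameter at 29°S:
f = 2Ω sin φ = 2 × 7.29×10⁻⁵ × sin 29° = 7.07×10⁻⁵ s⁻¹
Pressure gradient: |∂P/∂n| = 300 Pa / 289000 m = 1.04×10⁻³ Pa/m
Geostrophic speed: V_g = |∂P/∂n|/(fρ) = 1.04×10⁻³/(7.07×10⁻⁵ × 1.15) = 12.8 m/s
Around a high, pressure-gradient force acts outward with centrifugal, so Coriolis balances both:
fV = (1/ρ)|∂P/∂n| + V²/R  →  V² − fR·V + fR·V_g = 0
With fR = 7.07×10⁻⁵ × 1372×10³ m = 97.0 m/s:
V = [fR − √((fR)² − 4 fR V_g)]/2 = [97.0 − √(97.0² − 4×97.0×12.8)]/2 = 15.1 m/s
Supergeostrophic (V > V_g = 12.8 m/s), as expected around a high.
Converting: 15.1 m/s × 3.6 = 54.5 km/h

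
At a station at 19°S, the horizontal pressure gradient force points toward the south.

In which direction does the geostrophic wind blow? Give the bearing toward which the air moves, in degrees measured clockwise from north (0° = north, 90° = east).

The pressure-gradient force points toward the south (bearing 180°).
Geostrophic balance: in the Southern Hemisphere the Coriolis force deflects motion to the left, so the geostrophic wind blows 90° to the left of the pressure-gradient force (low pressure on the right).
Rotating 180° by 90° counterclockwise gives 090° — the wind blows toward the east.

090°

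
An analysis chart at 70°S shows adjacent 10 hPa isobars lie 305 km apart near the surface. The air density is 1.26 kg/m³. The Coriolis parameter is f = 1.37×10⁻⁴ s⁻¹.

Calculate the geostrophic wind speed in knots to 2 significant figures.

Pressure gradient: |∂P/∂n| = 1000 Pa / 305000 m = 3.28×10⁻³ Pa/m
Geostrophic balance (pressure-gradient force = Coriolis force):
V_g = (1/(fρ)) |∂P/∂n| = 3.28×10⁻³ / (1.37×10⁻⁴ × 1.26) = 19.0 m/s
Converting: 19.0 m/s × 1.944 = 37 knots

37 knots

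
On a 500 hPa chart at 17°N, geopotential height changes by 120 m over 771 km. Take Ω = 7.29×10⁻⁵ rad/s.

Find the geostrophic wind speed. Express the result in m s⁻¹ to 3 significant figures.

35.8 m s⁻¹

Coriolis parameter at 17°N:
f = 2Ω sin φ = 2 × 7.29×10⁻⁵ × sin 17° = 4.26×10⁻⁵ s⁻¹
Height gradient: |∂Z/∂n| = 120 m / 771000 m = 1.56×10⁻⁴
On a pressure surface, geostrophic balance gives V_g = (g/f)|∂Z/∂n|:
V_g = 9.81 × 1.56×10⁻⁴ / 4.26×10⁻⁵ = 35.8 m/s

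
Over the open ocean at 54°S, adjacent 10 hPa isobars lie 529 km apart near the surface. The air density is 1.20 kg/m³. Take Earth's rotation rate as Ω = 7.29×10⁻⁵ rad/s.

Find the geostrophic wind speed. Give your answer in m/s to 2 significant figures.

13 m/s

Coriolis parameter at 54°S:
f = 2Ω sin φ = 2 × 7.29×10⁻⁵ × sin 54° = 1.18×10⁻⁴ s⁻¹
Pressure gradient: |∂P/∂n| = 1000 Pa / 529000 m = 1.89×10⁻³ Pa/m
Geostrophic balance (pressure-gradient force = Coriolis force):
V_g = (1/(fρ)) |∂P/∂n| = 1.89×10⁻³ / (1.18×10⁻⁴ × 1.20) = 13.4 m/s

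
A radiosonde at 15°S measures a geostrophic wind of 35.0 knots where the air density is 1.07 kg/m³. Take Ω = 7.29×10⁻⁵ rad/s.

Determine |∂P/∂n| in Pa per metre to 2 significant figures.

Coriolis parameter at 15°S:
f = 2Ω sin φ = 2 × 7.29×10⁻⁵ × sin 15° = 3.77×10⁻⁵ s⁻¹
Wind speed in SI: 35.0 knots = 18.0 m/s
Geostrophic balance rearranged: |∂P/∂n| = f ρ V_g
|∂P/∂n| = 3.77×10⁻⁵ × 1.07 × 18.0 = 7.27×10⁻⁴ Pa/m

7.3×10⁻⁴ Pa/m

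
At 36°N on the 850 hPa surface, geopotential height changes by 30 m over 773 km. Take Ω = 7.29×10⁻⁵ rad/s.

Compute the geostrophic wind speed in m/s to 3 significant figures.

Coriolis parameter at 36°N:
f = 2Ω sin φ = 2 × 7.29×10⁻⁵ × sin 36° = 8.57×10⁻⁵ s⁻¹
Height gradient: |∂Z/∂n| = 30 m / 773000 m = 3.88×10⁻⁵
On a pressure surface, geostrophic balance gives V_g = (g/f)|∂Z/∂n|:
V_g = 9.81 × 3.88×10⁻⁵ / 8.57×10⁻⁵ = 4.44 m/s

4.44 m/s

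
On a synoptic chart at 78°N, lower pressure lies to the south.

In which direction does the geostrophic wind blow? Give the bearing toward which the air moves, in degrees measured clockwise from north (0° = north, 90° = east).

The pressure-gradient force points toward the south (bearing 180°).
Geostrophic balance: in the Northern Hemisphere the Coriolis force deflects motion to the right, so the geostrophic wind blows 90° to the right of the pressure-gradient force (low pressure on the left).
Rotating 180° by 90° clockwise gives 270° — the wind blows toward the west.

270°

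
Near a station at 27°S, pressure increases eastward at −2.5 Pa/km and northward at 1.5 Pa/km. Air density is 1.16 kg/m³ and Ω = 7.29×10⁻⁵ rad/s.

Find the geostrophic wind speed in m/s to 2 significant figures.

Coriolis parameter at 27°S:
f = 2Ω sin φ = 2 × 7.29×10⁻⁵ × sin 27° = 6.62×10⁻⁵ s⁻¹
In the Southern Hemisphere f is negative: f = −6.62×10⁻⁵ s⁻¹.
Component geostrophic relations (x east, y north):
u_g = −(1/(fρ)) ∂P/∂y,  v_g = (1/(fρ)) ∂P/∂x
u_g = −(1.5×10⁻³)/(−6.62×10⁻⁵ × 1.16) = 19.5 m/s;  v_g = (−2.5×10⁻³)/(−6.62×10⁻⁵ × 1.16) = 32.6 m/s
|V_g| = √(u_g² + v_g²) = 38.0 m/s

38 m/s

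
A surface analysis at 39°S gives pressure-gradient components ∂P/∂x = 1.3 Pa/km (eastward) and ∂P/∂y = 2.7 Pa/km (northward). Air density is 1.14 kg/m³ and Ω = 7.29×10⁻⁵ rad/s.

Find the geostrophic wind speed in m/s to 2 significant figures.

29 m/s

Coriolis parameter at 39°S:
f = 2Ω sin φ = 2 × 7.29×10⁻⁵ × sin 39° = 9.18×10⁻⁵ s⁻¹
In the Southern Hemisphere f is negative: f = −9.18×10⁻⁵ s⁻¹.
Component geostrophic relations (x east, y north):
u_g = −(1/(fρ)) ∂P/∂y,  v_g = (1/(fρ)) ∂P/∂x
u_g = −(2.7×10⁻³)/(−9.18×10⁻⁵ × 1.14) = 25.8 m/s;  v_g = (1.3×10⁻³)/(−9.18×10⁻⁵ × 1.14) = −12.4 m/s
|V_g| = √(u_g² + v_g²) = 28.6 m/s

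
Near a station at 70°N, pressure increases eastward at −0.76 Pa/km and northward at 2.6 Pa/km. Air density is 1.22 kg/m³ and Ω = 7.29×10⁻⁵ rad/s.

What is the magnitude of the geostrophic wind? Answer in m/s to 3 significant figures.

Coriolis parameter at 70°N:
f = 2Ω sin φ = 2 × 7.29×10⁻⁵ × sin 70° = 1.37×10⁻⁴ s⁻¹
Component geostrophic relations (x east, y north):
u_g = −(1/(fρ)) ∂P/∂y,  v_g = (1/(fρ)) ∂P/∂x
u_g = −(2.6×10⁻³)/(1.37×10⁻⁴ × 1.22) = −15.6 m/s;  v_g = (−0.76×10⁻³)/(1.37×10⁻⁴ × 1.22) = −4.55 m/s
|V_g| = √(u_g² + v_g²) = 16.2 m/s

16.2 m/s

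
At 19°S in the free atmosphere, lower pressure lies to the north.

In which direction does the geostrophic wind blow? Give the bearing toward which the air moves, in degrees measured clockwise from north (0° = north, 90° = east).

The pressure-gradient force points toward the north (bearing 000°).
Geostrophic balance: in the Southern Hemisphere the Coriolis force deflects motion to the left, so the geostrophic wind blows 90° to the left of the pressure-gradient force (low pressure on the right).
Rotating 000° by 90° counterclockwise gives 270° — the wind blows toward the west.

270°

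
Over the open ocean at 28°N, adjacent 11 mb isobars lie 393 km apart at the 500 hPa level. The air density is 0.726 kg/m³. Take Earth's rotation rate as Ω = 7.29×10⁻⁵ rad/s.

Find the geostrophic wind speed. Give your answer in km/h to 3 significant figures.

203 km/h

Coriolis parameter at 28°N:
f = 2Ω sin φ = 2 × 7.29×10⁻⁵ × sin 28° = 6.84×10⁻⁵ s⁻¹
Pressure gradient: |∂P/∂n| = 1100 Pa / 393000 m = 2.80×10⁻³ Pa/m
Geostrophic balance (pressure-gradient force = Coriolis force):
V_g = (1/(fρ)) |∂P/∂n| = 2.80×10⁻³ / (6.84×10⁻⁵ × 0.726) = 56.3 m/s
Converting: 56.3 m/s × 3.6 = 203 km/h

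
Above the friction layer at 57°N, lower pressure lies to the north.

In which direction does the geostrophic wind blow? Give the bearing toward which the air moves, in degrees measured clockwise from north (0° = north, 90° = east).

The pressure-gradient force points toward the north (bearing 000°).
Geostrophic balance: in the Northern Hemisphere the Coriolis force deflects motion to the right, so the geostrophic wind blows 90° to the right of the pressure-gradient force (low pressure on the left).
Rotating 000° by 90° clockwise gives 090° — the wind blows toward the east.

090°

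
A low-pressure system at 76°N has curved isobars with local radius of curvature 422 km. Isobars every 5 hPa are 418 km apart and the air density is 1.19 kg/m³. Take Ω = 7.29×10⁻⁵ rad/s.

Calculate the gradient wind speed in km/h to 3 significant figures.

23.1 km/h

Coriolis parameter at 76°N:
f = 2Ω sin φ = 2 × 7.29×10⁻⁵ × sin 76° = 1.41×10⁻⁴ s⁻¹
Pressure gradient: |∂P/∂n| = 500 Pa / 418000 m = 1.20×10⁻³ Pa/m
Geostrophic speed: V_g = |∂P/∂n|/(fρ) = 1.20×10⁻³/(1.41×10⁻⁴ × 1.19) = 7.11 m/s
Around a low, centrifugal force acts outward with Coriolis, so pressure-gradient force balances both:
(1/ρ)|∂P/∂n| = fV + V²/R  →  V² + fR·V − fR·V_g = 0
With fR = 1.41×10⁻⁴ × 422×10³ m = 59.7 m/s:
V = [−fR + √((fR)² + 4 fR V_g)]/2 = [−59.7 + √(59.7² + 4×59.7×7.11)]/2 = 6.42 m/s
Subgeostrophic (V < V_g = 7.11 m/s), as expected around a low.
Converting: 6.42 m/s × 3.6 = 23.1 km/h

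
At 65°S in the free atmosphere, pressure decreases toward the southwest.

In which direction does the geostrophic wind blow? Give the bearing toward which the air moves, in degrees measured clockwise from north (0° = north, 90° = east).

135°

The pressure-gradient force points toward the southwest (bearing 225°).
Geostrophic balance: in the Southern Hemisphere the Coriolis force deflects motion to the left, so the geostrophic wind blows 90° to the left of the pressure-gradient force (low pressure on the right).
Rotating 225° by 90° counterclockwise gives 135° — the wind blows toward the southeast.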